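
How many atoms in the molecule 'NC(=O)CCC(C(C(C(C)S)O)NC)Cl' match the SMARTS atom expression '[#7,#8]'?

4

The query [#7,#8] means: nitrogen or oxygen (comma = OR).
Check the 15 heavy atoms by environment: 9× C → no; 2× N → match; 2× O → match; 1× Cl → no; 1× S → no.
Summing the matching environments: 2 + 2 = 4 matching atoms.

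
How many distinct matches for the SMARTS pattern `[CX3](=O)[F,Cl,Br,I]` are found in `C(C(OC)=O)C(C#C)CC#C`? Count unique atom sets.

[CX3](=O)[F,Cl,Br,I] is the SMARTS for an acyl halide: a carbonyl carbon bonded to a halogen.
The molecule has a methyl-ester group (-C(=O)OCH3), but the carbonyl is bonded to -O-C, not to a halogen; nothing else fits, so there are 0 matches.

0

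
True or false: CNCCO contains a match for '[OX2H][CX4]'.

The pattern [OX2H][CX4] describes a hydroxyl oxygen bound to an sp3 (X4) carbon — an aliphatic alcohol.
The molecule carries a hydroxyl group (-OH), whose atoms satisfy every constraint of the query, so the pattern matches.

True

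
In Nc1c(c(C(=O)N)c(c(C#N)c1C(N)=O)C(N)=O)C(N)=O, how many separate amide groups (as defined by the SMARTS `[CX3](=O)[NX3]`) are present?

4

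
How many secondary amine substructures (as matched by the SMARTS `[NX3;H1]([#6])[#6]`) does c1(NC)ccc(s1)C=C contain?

1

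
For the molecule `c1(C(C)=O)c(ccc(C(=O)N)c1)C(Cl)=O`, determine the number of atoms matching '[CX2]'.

The query [CX2] means: C with X2: aliphatic carbon with exactly 2 total connections.
Check the 15 heavy atoms by environment: 6× c (aromatic, X3) → no; 3× C (X3) → no; 3× O (X1) → no; 1× C (X4) → no; 1× N (X3) → no; 1× Cl (X1) → no.
No environment satisfies the query, so 0 matching atoms.

0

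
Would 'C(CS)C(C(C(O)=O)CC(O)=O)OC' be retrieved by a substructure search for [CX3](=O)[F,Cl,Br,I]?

The pattern [CX3](=O)[F,Cl,Br,I] describes a carbonyl carbon bonded to a halogen — an acyl halide.
The closest candidate here is a carboxylic acid group (-C(=O)OH), but the carbonyl is bonded to -OH, not to a halogen. No other fragment satisfies the full query, so there is no match.

No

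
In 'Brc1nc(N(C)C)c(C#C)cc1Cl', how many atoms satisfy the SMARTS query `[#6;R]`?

The query [#6;R] means: carbon that is part of a ring.
Check the 13 heavy atoms by environment: 1× n (aromatic, in 6-ring) → no; 5× c (aromatic, in 6-ring) → match; 1× N (acyclic) → no; 4× C (acyclic) → no; 1× Cl (acyclic) → no; 1× Br (acyclic) → no.
That gives 5 matching atoms.

5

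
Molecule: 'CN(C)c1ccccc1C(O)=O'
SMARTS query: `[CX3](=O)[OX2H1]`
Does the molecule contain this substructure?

Yes

The pattern [CX3](=O)[OX2H1] describes an sp2 carbon double-bonded to O and single-bonded to an -OH oxygen — a carboxylic acid.
The molecule carries a carboxylic acid group (-C(=O)OH), whose atoms satisfy every constraint of the query, so the pattern matches.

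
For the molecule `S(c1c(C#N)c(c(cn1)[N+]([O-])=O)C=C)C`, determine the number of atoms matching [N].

Check the 15 heavy atoms by environment: 1× n (aromatic) → no; 5× c (aromatic) → no; 4× C → no; 1× N → match; 1× N (charge +1) → match; 1× O (charge -1) → no; 1× O → no; 1× S → no.
Summing the matching environments: 1 + 1 = 2 matching atoms.

2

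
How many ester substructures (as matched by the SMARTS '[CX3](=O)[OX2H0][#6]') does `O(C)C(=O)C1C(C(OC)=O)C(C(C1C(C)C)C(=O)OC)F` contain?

3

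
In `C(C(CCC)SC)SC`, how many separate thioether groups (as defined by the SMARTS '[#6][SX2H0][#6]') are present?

2

[#6][SX2H0][#6] is the SMARTS for a thioether: an aliphatic sulfur bridging two carbons with no H on the sulfur.
The molecule carries 2 separate instances of a methylthio ether (-SCH3) meeting every constraint; each maps to a distinct set of atoms, giving 2 matches.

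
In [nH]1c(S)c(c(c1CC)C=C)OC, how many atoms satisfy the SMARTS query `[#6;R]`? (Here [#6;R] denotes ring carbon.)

Check the 12 heavy atoms by environment: 1× n (aromatic, in 5-ring) → no; 4× c (aromatic, in 5-ring) → match; 1× S (acyclic) → no; 1× O (acyclic) → no; 5× C (acyclic) → no.
That gives 4 matching atoms.

4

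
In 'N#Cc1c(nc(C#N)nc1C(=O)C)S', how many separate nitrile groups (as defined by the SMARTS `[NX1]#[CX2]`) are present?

2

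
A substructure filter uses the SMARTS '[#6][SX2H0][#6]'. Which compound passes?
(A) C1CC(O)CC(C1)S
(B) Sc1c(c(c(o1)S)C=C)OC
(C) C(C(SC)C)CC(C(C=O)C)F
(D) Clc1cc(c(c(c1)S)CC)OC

[#6][SX2H0][#6] describes an aliphatic sulfur bridging two carbons with no H on the sulfur (a thioether).
(A) has a thiol (-SH) but the sulfur has H1, not H0 bridging two carbons.
(B) has a methoxy ether (-OCH3) but the bridging atom is O, not S.
(C) contains a methylthio ether (-SCH3), which satisfies every atom and bond constraint.
(D) has a thiol (-SH) but the sulfur has H1, not H0 bridging two carbons.
So the answer is (C).

C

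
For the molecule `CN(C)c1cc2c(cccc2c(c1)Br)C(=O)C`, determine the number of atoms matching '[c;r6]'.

10

Check the 17 heavy atoms by environment: 10× c (aromatic, in 6-ring) → match; 1× N (acyclic) → no; 4× C (acyclic) → no; 1× O (acyclic) → no; 1× Br (acyclic) → no.
That gives 10 matching atoms.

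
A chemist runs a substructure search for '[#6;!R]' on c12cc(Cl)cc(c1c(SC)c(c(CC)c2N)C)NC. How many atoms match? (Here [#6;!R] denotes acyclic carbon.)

5

Check the 19 heavy atoms by environment: 10× c (aromatic, in 6-ring) → no; 2× N (acyclic) → no; 5× C (acyclic) → match; 1× S (acyclic) → no; 1× Cl (acyclic) → no.
That gives 5 matching atoms.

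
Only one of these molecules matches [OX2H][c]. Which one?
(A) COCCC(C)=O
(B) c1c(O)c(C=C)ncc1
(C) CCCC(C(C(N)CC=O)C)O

B

[OX2H][c] describes a hydroxyl oxygen attached to an aromatic carbon (a phenol).
(A) has a methoxy ether (-OCH3) but the oxygen has H0, not H1.
(B) contains a hydroxyl group (-OH), which satisfies every atom and bond constraint.
(C) has a hydroxyl group (-OH) but the -OH is on an aliphatic carbon, not an aromatic c.
So the answer is (B).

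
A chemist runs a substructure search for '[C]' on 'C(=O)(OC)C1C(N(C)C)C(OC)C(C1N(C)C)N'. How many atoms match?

The query [C] means: uppercase C matches aliphatic (non-aromatic) carbon only.
Check the 18 heavy atoms by environment: 12× C → match; 3× O → no; 3× N → no.
That gives 12 matching atoms.

12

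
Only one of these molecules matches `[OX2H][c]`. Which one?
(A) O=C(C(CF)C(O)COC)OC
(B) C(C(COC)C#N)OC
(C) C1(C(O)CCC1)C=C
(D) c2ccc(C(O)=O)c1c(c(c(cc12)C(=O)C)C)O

[OX2H][c] describes a hydroxyl oxygen attached to an aromatic carbon (a phenol).
(A) has a hydroxyl group (-OH) but the -OH is on an aliphatic carbon, not an aromatic c.
(B) has a methoxy ether (-OCH3) but the oxygen has H0, not H1.
(C) has a hydroxyl group (-OH) but the -OH is on an aliphatic carbon, not an aromatic c.
(D) contains a hydroxyl group (-OH), which satisfies every atom and bond constraint.
So the answer is (D).

D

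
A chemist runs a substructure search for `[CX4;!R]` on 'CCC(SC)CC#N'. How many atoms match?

5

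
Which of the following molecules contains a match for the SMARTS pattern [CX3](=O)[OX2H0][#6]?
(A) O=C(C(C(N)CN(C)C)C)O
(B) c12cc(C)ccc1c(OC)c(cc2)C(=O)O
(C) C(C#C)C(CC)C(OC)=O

C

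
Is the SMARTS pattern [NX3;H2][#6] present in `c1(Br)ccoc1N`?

Yes

The pattern [NX3;H2][#6] describes a trivalent nitrogen with two H attached to carbon — a primary amine.
The molecule carries a primary amino group (-NH2), whose atoms satisfy every constraint of the query, so the pattern matches.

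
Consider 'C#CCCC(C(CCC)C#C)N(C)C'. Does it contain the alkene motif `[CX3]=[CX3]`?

No

The pattern [CX3]=[CX3] describes a non-aromatic C=C double bond between two sp2 carbons — an alkene.
The closest candidate here is an ethynyl group (-C#CH), but the C-C bond is a triple bond, not a double bond. No other fragment satisfies the full query, so there is no match.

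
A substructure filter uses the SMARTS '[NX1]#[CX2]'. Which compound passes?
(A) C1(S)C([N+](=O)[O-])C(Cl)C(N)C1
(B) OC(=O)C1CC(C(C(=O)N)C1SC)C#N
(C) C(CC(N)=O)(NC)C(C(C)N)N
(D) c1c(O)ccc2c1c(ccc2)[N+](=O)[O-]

B

[NX1]#[CX2] describes a nitrogen triple-bonded to a two-connected carbon (a nitrile).
(A) has a primary amino group (-NH2) but the nitrogen is NX3 (three connections), not NX1 triple-bonded.
(B) contains a nitrile (-C#N), which satisfies every atom and bond constraint.
(C) has a primary amide (-C(=O)NH2) but the nitrogen is NX3, not NX1.
(D) has a nitro group (-[N+](=O)[O-]) but there is no C#N triple bond.
So the answer is (B).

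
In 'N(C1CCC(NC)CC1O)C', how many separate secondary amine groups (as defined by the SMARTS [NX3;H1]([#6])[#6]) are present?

2

[NX3;H1]([#6])[#6] is the SMARTS for a secondary amine: a trivalent nitrogen with one H, bonded to two carbons.
The molecule carries 2 separate instances of an N-methylamino group (-NHCH3) meeting every constraint; each maps to a distinct set of atoms, giving 2 matches.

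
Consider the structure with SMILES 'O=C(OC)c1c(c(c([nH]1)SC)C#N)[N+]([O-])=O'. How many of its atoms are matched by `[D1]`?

6

Check the 16 heavy atoms by environment: 1× n (aromatic, D2) → no; 4× c (aromatic, D3) → no; 1× C (D3) → no; 2× O (D1) → match; 1× O (D2) → no; 2× C (D1) → match; 1× N (charge +1, D3) → no; 1× O (charge -1, D1) → match; 1× C (D2) → no; 1× N (D1) → match; 1× S (D2) → no.
Summing the matching environments: 2 + 2 + 1 + 1 = 6 matching atoms.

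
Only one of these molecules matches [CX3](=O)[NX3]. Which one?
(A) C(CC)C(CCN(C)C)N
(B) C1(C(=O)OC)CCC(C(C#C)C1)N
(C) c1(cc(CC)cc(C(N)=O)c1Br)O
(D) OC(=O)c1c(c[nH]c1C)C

C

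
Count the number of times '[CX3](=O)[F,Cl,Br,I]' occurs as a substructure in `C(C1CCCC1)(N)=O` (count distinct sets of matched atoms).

0

[CX3](=O)[F,Cl,Br,I] is the SMARTS for an acyl halide: a carbonyl carbon bonded to a halogen.
No fragment in the molecule satisfies every constraint, giving 0 matches.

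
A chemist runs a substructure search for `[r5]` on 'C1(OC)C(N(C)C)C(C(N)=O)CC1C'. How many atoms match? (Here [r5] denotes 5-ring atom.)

5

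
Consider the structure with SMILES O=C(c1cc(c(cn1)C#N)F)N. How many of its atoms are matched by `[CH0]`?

2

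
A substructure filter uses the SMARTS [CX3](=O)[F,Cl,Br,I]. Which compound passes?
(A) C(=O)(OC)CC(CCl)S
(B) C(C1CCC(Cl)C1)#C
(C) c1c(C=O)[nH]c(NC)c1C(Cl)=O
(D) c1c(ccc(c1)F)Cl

C

[CX3](=O)[F,Cl,Br,I] describes a carbonyl carbon bonded to a halogen (an acyl halide).
(A) has a methyl-ester group (-C(=O)OCH3) but the carbonyl is bonded to -O-C, not to a halogen.
(B) has a chloro substituent but the Cl is not on a carbonyl carbon.
(C) contains an acyl chloride (-C(=O)Cl), which satisfies every atom and bond constraint.
(D) has a chloro substituent but the Cl is not on a carbonyl carbon.
So the answer is (C).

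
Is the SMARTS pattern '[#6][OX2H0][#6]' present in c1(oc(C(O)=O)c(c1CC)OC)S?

The pattern [#6][OX2H0][#6] describes an aliphatic oxygen bridging two carbons with no H on the oxygen — an ether.
The molecule carries a methoxy ether (-OCH3), whose atoms satisfy every constraint of the query, so the pattern matches.

Yes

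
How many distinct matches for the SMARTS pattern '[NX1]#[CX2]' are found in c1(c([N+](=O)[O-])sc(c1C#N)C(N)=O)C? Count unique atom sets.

1

[NX1]#[CX2] is the SMARTS for a nitrile: a nitrogen triple-bonded to a two-connected carbon.
Exactly one fragment in the molecule meets all constraints, giving 1 match.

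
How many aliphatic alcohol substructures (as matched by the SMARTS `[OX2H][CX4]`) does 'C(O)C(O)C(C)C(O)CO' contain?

[OX2H][CX4] is the SMARTS for an aliphatic alcohol: a hydroxyl oxygen bound to an sp3 (X4) carbon.
The molecule carries 4 separate instances of a hydroxyl group (-OH) meeting every constraint; each maps to a distinct set of atoms, giving 4 matches.

4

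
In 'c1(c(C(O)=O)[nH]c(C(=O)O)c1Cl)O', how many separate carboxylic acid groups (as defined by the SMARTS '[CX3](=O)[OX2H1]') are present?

[CX3](=O)[OX2H1] is the SMARTS for a carboxylic acid: an sp2 carbon double-bonded to O and single-bonded to an -OH oxygen.
The molecule carries 2 separate instances of a carboxylic acid group (-C(=O)OH) meeting every constraint; each maps to a distinct set of atoms, giving 2 matches.

2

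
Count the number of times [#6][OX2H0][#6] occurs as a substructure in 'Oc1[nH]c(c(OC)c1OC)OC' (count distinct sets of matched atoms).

[#6][OX2H0][#6] is the SMARTS for an ether: an aliphatic oxygen bridging two carbons with no H on the oxygen.
The molecule carries 3 separate instances of a methoxy ether (-OCH3) meeting every constraint; each maps to a distinct set of atoms, giving 3 matches.

3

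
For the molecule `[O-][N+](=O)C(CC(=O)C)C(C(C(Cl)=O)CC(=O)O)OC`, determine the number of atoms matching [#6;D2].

2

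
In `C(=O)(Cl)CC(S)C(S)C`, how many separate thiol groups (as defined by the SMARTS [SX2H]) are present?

2

[SX2H] is the SMARTS for a thiol: an aliphatic sulfur with two connections, one being H.
The molecule carries 2 separate instances of a thiol (-SH) meeting every constraint; each maps to a distinct set of atoms, giving 2 matches.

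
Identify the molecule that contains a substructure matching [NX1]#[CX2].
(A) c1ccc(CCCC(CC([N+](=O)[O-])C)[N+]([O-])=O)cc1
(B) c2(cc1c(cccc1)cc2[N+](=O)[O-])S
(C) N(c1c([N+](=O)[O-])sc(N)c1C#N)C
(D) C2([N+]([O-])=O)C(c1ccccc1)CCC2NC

C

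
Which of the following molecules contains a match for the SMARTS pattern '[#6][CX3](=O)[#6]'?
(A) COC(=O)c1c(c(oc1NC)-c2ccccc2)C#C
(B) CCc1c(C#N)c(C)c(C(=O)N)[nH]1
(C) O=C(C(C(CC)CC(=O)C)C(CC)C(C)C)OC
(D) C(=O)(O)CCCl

C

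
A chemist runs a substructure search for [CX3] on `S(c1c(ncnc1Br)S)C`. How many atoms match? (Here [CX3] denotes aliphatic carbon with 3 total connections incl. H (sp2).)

Check the 10 heavy atoms by environment: 2× n (aromatic, X2) → no; 4× c (aromatic, X3) → no; 2× S (X2) → no; 1× C (X4) → no; 1× Br (X1) → no.
No environment satisfies the query, so 0 matching atoms.

0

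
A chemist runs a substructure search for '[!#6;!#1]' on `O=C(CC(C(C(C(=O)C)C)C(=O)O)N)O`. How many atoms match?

6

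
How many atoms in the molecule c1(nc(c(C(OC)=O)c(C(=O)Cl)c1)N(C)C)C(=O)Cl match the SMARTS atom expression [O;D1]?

Check the 19 heavy atoms by environment: 1× n (aromatic, D2) → no; 4× c (aromatic, D3) → no; 1× c (aromatic, D2) → no; 3× C (D3) → no; 3× O (D1) → match; 1× O (D2) → no; 3× C (D1) → no; 2× Cl (D1) → no; 1× N (D3) → no.
That gives 3 matching atoms.

3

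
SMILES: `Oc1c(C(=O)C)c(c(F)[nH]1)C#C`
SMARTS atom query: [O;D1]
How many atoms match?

2

The query [O;D1] means: aliphatic oxygen bonded to exactly one heavy atom.
Check the 12 heavy atoms by environment: 1× n (aromatic, D2) → no; 4× c (aromatic, D3) → no; 1× F (D1) → no; 1× C (D3) → no; 2× O (D1) → match; 2× C (D1) → no; 1× C (D2) → no.
That gives 2 matching atoms.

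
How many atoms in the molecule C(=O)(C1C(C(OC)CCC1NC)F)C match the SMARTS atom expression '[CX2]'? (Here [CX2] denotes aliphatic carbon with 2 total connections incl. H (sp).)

0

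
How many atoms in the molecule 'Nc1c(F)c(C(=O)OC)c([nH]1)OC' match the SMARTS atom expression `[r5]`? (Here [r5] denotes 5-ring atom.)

5

The query [r5] means: r5 matches atoms in a five-membered ring.
Check the 13 heavy atoms by environment: 1× n (aromatic, in 5-ring) → match; 4× c (aromatic, in 5-ring) → match; 3× O (acyclic) → no; 3× C (acyclic) → no; 1× N (acyclic) → no; 1× F (acyclic) → no.
Summing the matching environments: 1 + 4 = 5 matching atoms.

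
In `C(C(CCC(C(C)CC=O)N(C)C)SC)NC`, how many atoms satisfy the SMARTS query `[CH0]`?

0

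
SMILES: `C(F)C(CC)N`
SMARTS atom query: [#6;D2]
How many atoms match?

The query [#6;D2] means: any carbon bonded to exactly two heavy atoms.
Check the 6 heavy atoms by environment: 2× C (D2) → match; 1× C (D3) → no; 1× F (D1) → no; 1× C (D1) → no; 1× N (D1) → no.
That gives 2 matching atoms.

2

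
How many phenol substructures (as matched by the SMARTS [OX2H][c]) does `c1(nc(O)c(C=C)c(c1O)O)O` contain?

4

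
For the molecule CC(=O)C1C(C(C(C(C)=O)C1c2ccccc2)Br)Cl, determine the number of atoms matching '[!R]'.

8

The query [!R] means: !R matches any atom not in a ring.
Check the 19 heavy atoms by environment: 5× C (in 5-ring) → no; 1× Cl (acyclic) → match; 4× C (acyclic) → match; 2× O (acyclic) → match; 6× c (aromatic, in 6-ring) → no; 1× Br (acyclic) → match.
Summing the matching environments: 1 + 4 + 2 + 1 = 8 matching atoms.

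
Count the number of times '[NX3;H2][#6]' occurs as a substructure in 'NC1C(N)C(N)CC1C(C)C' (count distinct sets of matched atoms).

3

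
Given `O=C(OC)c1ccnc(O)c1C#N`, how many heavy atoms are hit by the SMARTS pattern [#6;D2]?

The query [#6;D2] means: any carbon bonded to exactly two heavy atoms.
Check the 13 heavy atoms by environment: 1× n (aromatic, D2) → no; 2× c (aromatic, D2) → match; 3× c (aromatic, D3) → no; 1× C (D2) → match; 1× N (D1) → no; 2× O (D1) → no; 1× C (D3) → no; 1× O (D2) → no; 1× C (D1) → no.
Summing the matching environments: 2 + 1 = 3 matching atoms.

3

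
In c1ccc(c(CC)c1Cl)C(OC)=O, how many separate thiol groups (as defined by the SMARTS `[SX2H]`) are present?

[SX2H] is the SMARTS for a thiol: an aliphatic sulfur with two connections, one being H.
No fragment in the molecule satisfies every constraint, giving 0 matches.

0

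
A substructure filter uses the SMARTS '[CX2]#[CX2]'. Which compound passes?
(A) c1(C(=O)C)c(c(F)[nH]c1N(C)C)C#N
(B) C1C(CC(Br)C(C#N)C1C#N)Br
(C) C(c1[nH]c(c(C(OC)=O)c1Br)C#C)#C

C

[CX2]#[CX2] describes a carbon-carbon triple bond (an alkyne).
(A) has a nitrile (-C#N) but the triple bond is C#N, not C#C.
(B) has a nitrile (-C#N) but the triple bond is C#N, not C#C.
(C) contains an ethynyl group (-C#CH), which satisfies every atom and bond constraint.
So the answer is (C).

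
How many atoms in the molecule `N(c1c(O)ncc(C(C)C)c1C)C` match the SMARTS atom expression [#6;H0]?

4

The query [#6;H0] means: any carbon with no attached hydrogen.
Check the 13 heavy atoms by environment: 1× n (aromatic, H0) → no; 1× c (aromatic, H1) → no; 4× c (aromatic, H0) → match; 1× O (H1) → no; 4× C (H3) → no; 1× C (H1) → no; 1× N (H1) → no.
That gives 4 matching atoms.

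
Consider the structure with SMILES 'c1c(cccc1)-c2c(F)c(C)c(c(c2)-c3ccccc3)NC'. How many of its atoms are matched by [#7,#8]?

1

Check the 22 heavy atoms by environment: 18× c (aromatic) → no; 1× F → no; 2× C → no; 1× N → match.
That gives 1 matching atom.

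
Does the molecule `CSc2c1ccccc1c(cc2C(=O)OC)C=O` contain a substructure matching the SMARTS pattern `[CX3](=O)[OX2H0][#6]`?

Yes

The pattern [CX3](=O)[OX2H0][#6] describes a carbonyl carbon bonded to an oxygen that is itself bonded to carbon (no H on that O) — an ester.
The molecule carries a methyl-ester group (-C(=O)OCH3), whose atoms satisfy every constraint of the query, so the pattern matches.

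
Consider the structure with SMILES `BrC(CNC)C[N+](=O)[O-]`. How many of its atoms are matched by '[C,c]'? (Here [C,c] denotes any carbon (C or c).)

4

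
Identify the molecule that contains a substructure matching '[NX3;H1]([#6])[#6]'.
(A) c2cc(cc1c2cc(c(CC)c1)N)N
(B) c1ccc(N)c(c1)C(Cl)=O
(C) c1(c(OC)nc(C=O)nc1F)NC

C

[NX3;H1]([#6])[#6] describes a trivalent nitrogen with one H, bonded to two carbons (a secondary amine).
(A) has a primary amino group (-NH2) but the nitrogen has H2 and only one carbon neighbour.
(B) has a primary amino group (-NH2) but the nitrogen has H2 and only one carbon neighbour.
(C) contains an N-methylamino group (-NHCH3), which satisfies every atom and bond constraint.
So the answer is (C).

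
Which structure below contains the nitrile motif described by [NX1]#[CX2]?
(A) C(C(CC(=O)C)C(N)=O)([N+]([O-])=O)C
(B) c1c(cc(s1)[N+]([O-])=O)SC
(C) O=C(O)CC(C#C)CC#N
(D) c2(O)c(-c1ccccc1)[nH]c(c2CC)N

C

[NX1]#[CX2] describes a nitrogen triple-bonded to a two-connected carbon (a nitrile).
(A) has a nitro group (-[N+](=O)[O-]) but there is no C#N triple bond.
(B) has a nitro group (-[N+](=O)[O-]) but there is no C#N triple bond.
(C) contains a nitrile (-C#N), which satisfies every atom and bond constraint.
(D) has a primary amino group (-NH2) but the nitrogen is NX3 (three connections), not NX1 triple-bonded.
So the answer is (C).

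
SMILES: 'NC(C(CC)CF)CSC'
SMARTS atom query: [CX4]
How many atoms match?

7

The query [CX4] means: C with X4: aliphatic carbon with exactly 4 total connections (bonds + H).
Check the 10 heavy atoms by environment: 7× C (X4) → match; 1× F (X1) → no; 1× N (X3) → no; 1× S (X2) → no.
That gives 7 matching atoms.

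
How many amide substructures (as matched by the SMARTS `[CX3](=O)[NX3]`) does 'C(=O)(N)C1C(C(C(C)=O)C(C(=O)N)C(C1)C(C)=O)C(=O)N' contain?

3

[CX3](=O)[NX3] is the SMARTS for an amide: a carbonyl carbon bonded to a trivalent nitrogen.
The molecule carries 3 separate instances of a primary amide (-C(=O)NH2) meeting every constraint; each maps to a distinct set of atoms, giving 3 matches.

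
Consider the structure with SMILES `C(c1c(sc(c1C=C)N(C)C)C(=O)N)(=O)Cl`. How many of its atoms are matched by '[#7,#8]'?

4

The query [#7,#8] means: nitrogen or oxygen (comma = OR).
Check the 16 heavy atoms by environment: 1× s (aromatic) → no; 4× c (aromatic) → no; 6× C → no; 2× O → match; 1× Cl → no; 2× N → match.
Summing the matching environments: 2 + 2 = 4 matching atoms.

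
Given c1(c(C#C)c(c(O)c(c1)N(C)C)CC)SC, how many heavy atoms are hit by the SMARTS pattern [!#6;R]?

0

The query [!#6;R] means: non-carbon atom that is part of a ring.
Check the 16 heavy atoms by environment: 6× c (aromatic, in 6-ring) → no; 1× N (acyclic) → no; 7× C (acyclic) → no; 1× S (acyclic) → no; 1× O (acyclic) → no.
No environment satisfies the query, so 0 matching atoms.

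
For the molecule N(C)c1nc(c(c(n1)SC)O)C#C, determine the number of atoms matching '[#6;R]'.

4

Check the 13 heavy atoms by environment: 2× n (aromatic, in 6-ring) → no; 4× c (aromatic, in 6-ring) → match; 1× O (acyclic) → no; 1× S (acyclic) → no; 4× C (acyclic) → no; 1× N (acyclic) → no.
That gives 4 matching atoms.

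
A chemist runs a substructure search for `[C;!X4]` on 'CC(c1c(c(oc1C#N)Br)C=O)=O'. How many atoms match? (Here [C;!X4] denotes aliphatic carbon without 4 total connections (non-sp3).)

3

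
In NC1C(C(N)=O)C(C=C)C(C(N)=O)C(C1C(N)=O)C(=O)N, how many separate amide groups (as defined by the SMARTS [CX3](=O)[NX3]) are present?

4

[CX3](=O)[NX3] is the SMARTS for an amide: a carbonyl carbon bonded to a trivalent nitrogen.
The molecule carries 4 separate instances of a primary amide (-C(=O)NH2) meeting every constraint; each maps to a distinct set of atoms, giving 4 matches.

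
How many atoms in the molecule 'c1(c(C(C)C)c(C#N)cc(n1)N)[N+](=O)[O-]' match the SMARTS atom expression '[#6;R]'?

The query [#6;R] means: carbon that is part of a ring.
Check the 15 heavy atoms by environment: 1× n (aromatic, in 6-ring) → no; 5× c (aromatic, in 6-ring) → match; 4× C (acyclic) → no; 2× N (acyclic) → no; 1× N (charge +1, acyclic) → no; 1× O (charge -1, acyclic) → no; 1× O (acyclic) → no.
That gives 5 matching atoms.

5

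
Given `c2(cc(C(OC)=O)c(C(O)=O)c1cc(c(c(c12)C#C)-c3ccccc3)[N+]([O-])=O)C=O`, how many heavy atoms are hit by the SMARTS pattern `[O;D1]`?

6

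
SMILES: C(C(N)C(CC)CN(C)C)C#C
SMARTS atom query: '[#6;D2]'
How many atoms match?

4

Check the 12 heavy atoms by environment: 4× C (D2) → match; 2× C (D3) → no; 1× N (D1) → no; 1× N (D3) → no; 4× C (D1) → no.
That gives 4 matching atoms.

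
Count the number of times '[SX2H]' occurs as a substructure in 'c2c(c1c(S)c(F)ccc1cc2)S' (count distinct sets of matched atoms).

[SX2H] is the SMARTS for a thiol: an aliphatic sulfur with two connections, one being H.
The molecule carries 2 separate instances of a thiol (-SH) meeting every constraint; each maps to a distinct set of atoms, giving 2 matches.

2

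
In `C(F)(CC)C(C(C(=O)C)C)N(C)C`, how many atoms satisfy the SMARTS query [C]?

The query [C] means: uppercase C matches aliphatic (non-aromatic) carbon only.
Check the 13 heavy atoms by environment: 10× C → match; 1× N → no; 1× O → no; 1× F → no.
That gives 10 matching atoms.

10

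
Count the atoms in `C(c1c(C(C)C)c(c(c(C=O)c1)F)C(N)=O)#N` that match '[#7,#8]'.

4

The query [#7,#8] means: nitrogen or oxygen (comma = OR).
Check the 17 heavy atoms by environment: 6× c (aromatic) → no; 6× C → no; 2× O → match; 2× N → match; 1× F → no.
Summing the matching environments: 2 + 2 = 4 matching atoms.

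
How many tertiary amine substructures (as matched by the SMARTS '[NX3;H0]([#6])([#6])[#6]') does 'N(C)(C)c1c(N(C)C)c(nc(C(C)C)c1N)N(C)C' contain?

[NX3;H0]([#6])([#6])[#6] is the SMARTS for a tertiary amine: a trivalent nitrogen with no H, bonded to three carbons.
The molecule carries 3 separate instances of a dimethylamino group (-N(CH3)2) meeting every constraint; each maps to a distinct set of atoms, giving 3 matches.

3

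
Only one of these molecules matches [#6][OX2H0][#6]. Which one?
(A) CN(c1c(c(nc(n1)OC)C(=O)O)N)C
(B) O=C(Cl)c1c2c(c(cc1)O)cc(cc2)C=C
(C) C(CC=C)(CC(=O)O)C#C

[#6][OX2H0][#6] describes an aliphatic oxygen bridging two carbons with no H on the oxygen (an ether).
(A) contains a methoxy ether (-OCH3), which satisfies every atom and bond constraint.
(B) has a hydroxyl group (-OH) but the oxygen has H1, not H0 bridging two carbons.
(C) has a carboxylic acid group (-C(=O)OH) but the -OH oxygen has H1; the =O is OX1, not OX2.
So the answer is (A).

A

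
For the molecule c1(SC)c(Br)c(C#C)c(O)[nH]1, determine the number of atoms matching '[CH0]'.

The query [CH0] means: aliphatic carbon with no attached hydrogen.
Check the 11 heavy atoms by environment: 1× n (aromatic, H1) → no; 4× c (aromatic, H0) → no; 1× C (H0) → match; 1× C (H1) → no; 1× Br (H0) → no; 1× O (H1) → no; 1× S (H0) → no; 1× C (H3) → no.
That gives 1 matching atom.

1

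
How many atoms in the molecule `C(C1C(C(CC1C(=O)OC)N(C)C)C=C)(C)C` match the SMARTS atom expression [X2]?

1

The query [X2] means: any atom with exactly two total connections (bonds + H).
Check the 17 heavy atoms by environment: 11× C (X4) → no; 3× C (X3) → no; 1× O (X1) → no; 1× O (X2) → match; 1× N (X3) → no.
That gives 1 matching atom.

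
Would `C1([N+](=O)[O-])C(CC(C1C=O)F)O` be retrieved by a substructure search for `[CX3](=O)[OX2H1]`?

The pattern [CX3](=O)[OX2H1] describes an sp2 carbon double-bonded to O and single-bonded to an -OH oxygen — a carboxylic acid.
The closest candidate here is an aldehyde (-CHO), but there is no singly-bonded oxygen on the carbonyl carbon. No other fragment satisfies the full query, so there is no match.

No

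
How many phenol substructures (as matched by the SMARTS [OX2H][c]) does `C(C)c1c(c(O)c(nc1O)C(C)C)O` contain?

3

[OX2H][c] is the SMARTS for a phenol: a hydroxyl oxygen attached to an aromatic carbon.
The molecule carries 3 separate instances of a hydroxyl group (-OH) meeting every constraint; each maps to a distinct set of atoms, giving 3 matches.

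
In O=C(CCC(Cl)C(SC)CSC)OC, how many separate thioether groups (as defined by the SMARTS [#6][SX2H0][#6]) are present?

2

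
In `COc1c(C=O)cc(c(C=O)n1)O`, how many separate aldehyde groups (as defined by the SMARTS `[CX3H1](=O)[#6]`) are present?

2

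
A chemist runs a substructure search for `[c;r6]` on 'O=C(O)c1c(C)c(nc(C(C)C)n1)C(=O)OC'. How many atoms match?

4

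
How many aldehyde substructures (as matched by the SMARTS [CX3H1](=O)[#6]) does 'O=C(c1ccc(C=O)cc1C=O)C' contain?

[CX3H1](=O)[#6] is the SMARTS for an aldehyde: an sp2 carbon with one H, double-bonded to O and single-bonded to carbon.
The molecule carries 2 separate instances of an aldehyde (-CHO) meeting every constraint; each maps to a distinct set of atoms, giving 2 matches.

2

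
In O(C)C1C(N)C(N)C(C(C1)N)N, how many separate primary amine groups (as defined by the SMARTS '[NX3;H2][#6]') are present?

[NX3;H2][#6] is the SMARTS for a primary amine: a trivalent nitrogen with two H attached to carbon.
The molecule carries 4 separate instances of a primary amino group (-NH2) meeting every constraint; each maps to a distinct set of atoms, giving 4 matches.

4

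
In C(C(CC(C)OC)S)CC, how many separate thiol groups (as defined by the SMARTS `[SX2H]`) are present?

[SX2H] is the SMARTS for a thiol: an aliphatic sulfur with two connections, one being H.
Exactly one fragment in the molecule meets all constraints, giving 1 match.

1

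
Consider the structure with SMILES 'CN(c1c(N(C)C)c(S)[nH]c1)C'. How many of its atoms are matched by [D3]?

5

Check the 12 heavy atoms by environment: 1× n (aromatic, D2) → no; 1× c (aromatic, D2) → no; 3× c (aromatic, D3) → match; 2× N (D3) → match; 4× C (D1) → no; 1× S (D1) → no.
Summing the matching environments: 3 + 2 = 5 matching atoms.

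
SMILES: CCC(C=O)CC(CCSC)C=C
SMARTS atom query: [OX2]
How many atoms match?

0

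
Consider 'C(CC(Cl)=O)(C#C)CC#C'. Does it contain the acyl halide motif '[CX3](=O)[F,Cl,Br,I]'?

Yes

The pattern [CX3](=O)[F,Cl,Br,I] describes a carbonyl carbon bonded to a halogen — an acyl halide.
The molecule carries an acyl chloride (-C(=O)Cl), whose atoms satisfy every constraint of the query, so the pattern matches.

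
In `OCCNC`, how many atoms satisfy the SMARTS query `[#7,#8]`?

2

The query [#7,#8] means: nitrogen or oxygen (comma = OR).
Check the 5 heavy atoms by environment: 3× C → no; 1× O → match; 1× N → match.
Summing the matching environments: 1 + 1 = 2 matching atoms.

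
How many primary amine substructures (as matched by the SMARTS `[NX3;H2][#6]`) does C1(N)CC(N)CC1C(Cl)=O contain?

[NX3;H2][#6] is the SMARTS for a primary amine: a trivalent nitrogen with two H attached to carbon.
The molecule carries 2 separate instances of a primary amino group (-NH2) meeting every constraint; each maps to a distinct set of atoms, giving 2 matches.

2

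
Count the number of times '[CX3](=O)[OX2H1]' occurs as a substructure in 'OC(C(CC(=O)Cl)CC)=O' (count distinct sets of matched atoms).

[CX3](=O)[OX2H1] is the SMARTS for a carboxylic acid: an sp2 carbon double-bonded to O and single-bonded to an -OH oxygen.
Exactly one fragment in the molecule meets all constraints, giving 1 match.

1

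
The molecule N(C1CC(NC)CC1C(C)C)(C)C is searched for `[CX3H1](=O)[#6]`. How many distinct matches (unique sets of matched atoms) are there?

0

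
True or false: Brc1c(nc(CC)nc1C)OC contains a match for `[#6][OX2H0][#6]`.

True

The pattern [#6][OX2H0][#6] describes an aliphatic oxygen bridging two carbons with no H on the oxygen — an ether.
The molecule carries a methoxy ether (-OCH3), whose atoms satisfy every constraint of the query, so the pattern matches.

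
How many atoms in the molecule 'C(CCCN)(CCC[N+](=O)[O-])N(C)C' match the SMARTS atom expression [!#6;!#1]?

5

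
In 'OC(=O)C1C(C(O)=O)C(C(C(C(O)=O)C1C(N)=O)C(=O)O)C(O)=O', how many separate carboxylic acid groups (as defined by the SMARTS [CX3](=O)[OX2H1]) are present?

5

[CX3](=O)[OX2H1] is the SMARTS for a carboxylic acid: an sp2 carbon double-bonded to O and single-bonded to an -OH oxygen.
The molecule carries 5 separate instances of a carboxylic acid group (-C(=O)OH) meeting every constraint; each maps to a distinct set of atoms, giving 5 matches.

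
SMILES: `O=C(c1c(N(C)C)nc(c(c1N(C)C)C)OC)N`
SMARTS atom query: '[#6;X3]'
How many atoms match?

6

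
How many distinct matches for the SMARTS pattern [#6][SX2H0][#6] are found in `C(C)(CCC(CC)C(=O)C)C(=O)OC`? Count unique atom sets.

0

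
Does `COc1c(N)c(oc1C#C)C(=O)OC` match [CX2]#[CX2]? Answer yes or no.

Yes

The pattern [CX2]#[CX2] describes a carbon-carbon triple bond — an alkyne.
The molecule carries an ethynyl group (-C#CH), whose atoms satisfy every constraint of the query, so the pattern matches.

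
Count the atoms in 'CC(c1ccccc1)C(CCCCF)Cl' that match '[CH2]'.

4

The query [CH2] means: aliphatic carbon with exactly two hydrogens.
Check the 15 heavy atoms by environment: 1× C (H3) → no; 2× C (H1) → no; 4× C (H2) → match; 1× c (aromatic, H0) → no; 5× c (aromatic, H1) → no; 1× Cl (H0) → no; 1× F (H0) → no.
That gives 4 matching atoms.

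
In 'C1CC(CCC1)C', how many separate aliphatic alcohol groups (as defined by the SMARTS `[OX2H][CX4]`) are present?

[OX2H][CX4] is the SMARTS for an aliphatic alcohol: a hydroxyl oxygen bound to an sp3 (X4) carbon.
No fragment in the molecule satisfies every constraint, giving 0 matches.

0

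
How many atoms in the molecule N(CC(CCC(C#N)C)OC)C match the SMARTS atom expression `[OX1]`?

The query [OX1] means: aliphatic oxygen with one total connection — typically a carbonyl =O or an oxide.
Check the 12 heavy atoms by environment: 8× C (X4) → no; 1× N (X3) → no; 1× O (X2) → no; 1× C (X2) → no; 1× N (X1) → no.
No environment satisfies the query, so 0 matching atoms.

0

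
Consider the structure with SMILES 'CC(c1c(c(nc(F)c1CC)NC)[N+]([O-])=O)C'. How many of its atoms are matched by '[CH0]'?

The query [CH0] means: aliphatic carbon with no attached hydrogen.
Check the 17 heavy atoms by environment: 1× n (aromatic, H0) → no; 5× c (aromatic, H0) → no; 1× C (H2) → no; 4× C (H3) → no; 1× C (H1) → no; 1× N (charge +1, H0) → no; 1× O (charge -1, H0) → no; 1× O (H0) → no; 1× F (H0) → no; 1× N (H1) → no.
No environment satisfies the query, so 0 matching atoms.

0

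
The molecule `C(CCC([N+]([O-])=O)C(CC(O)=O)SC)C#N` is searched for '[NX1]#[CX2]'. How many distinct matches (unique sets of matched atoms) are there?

1

[NX1]#[CX2] is the SMARTS for a nitrile: a nitrogen triple-bonded to a two-connected carbon.
Exactly one fragment in the molecule meets all constraints, giving 1 match.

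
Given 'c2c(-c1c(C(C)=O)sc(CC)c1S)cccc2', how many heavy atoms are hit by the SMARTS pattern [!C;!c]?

3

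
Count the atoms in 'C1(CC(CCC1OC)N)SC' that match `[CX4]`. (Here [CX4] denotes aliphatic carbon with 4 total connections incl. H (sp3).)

8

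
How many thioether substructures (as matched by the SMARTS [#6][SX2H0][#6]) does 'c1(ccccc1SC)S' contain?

1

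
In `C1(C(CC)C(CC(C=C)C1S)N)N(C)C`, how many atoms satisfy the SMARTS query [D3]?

6

The query [D3] means: atom with exactly three heavy-atom neighbours.
Check the 15 heavy atoms by environment: 3× C (D2) → no; 5× C (D3) → match; 1× N (D1) → no; 4× C (D1) → no; 1× N (D3) → match; 1× S (D1) → no.
Summing the matching environments: 5 + 1 = 6 matching atoms.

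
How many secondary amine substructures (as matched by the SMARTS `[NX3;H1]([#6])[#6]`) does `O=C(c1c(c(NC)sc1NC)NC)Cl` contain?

3

[NX3;H1]([#6])[#6] is the SMARTS for a secondary amine: a trivalent nitrogen with one H, bonded to two carbons.
The molecule carries 3 separate instances of an N-methylamino group (-NHCH3) meeting every constraint; each maps to a distinct set of atoms, giving 3 matches.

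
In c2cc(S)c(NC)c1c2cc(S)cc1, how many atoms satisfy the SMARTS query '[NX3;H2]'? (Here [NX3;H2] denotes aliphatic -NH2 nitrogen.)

Check the 14 heavy atoms by environment: 5× c (aromatic, H0, X3) → no; 5× c (aromatic, H1, X3) → no; 1× N (H1, X3) → no; 1× C (H3, X4) → no; 2× S (H1, X2) → no.
No environment satisfies the query, so 0 matching atoms.

0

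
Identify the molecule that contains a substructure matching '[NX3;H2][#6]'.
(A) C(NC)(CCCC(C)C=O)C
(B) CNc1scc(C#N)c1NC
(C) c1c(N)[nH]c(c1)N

C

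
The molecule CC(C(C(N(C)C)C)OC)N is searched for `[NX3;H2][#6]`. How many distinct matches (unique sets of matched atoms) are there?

1

[NX3;H2][#6] is the SMARTS for a primary amine: a trivalent nitrogen with two H attached to carbon.
Exactly one fragment in the molecule meets all constraints, giving 1 match.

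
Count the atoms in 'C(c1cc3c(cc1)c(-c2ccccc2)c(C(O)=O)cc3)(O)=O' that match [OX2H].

The query [OX2H] means: aliphatic oxygen with two connections, one of which is H — an -OH oxygen.
Check the 22 heavy atoms by environment: 6× c (aromatic, H0, X3) → no; 10× c (aromatic, H1, X3) → no; 2× C (H0, X3) → no; 2× O (H0, X1) → no; 2× O (H1, X2) → match.
That gives 2 matching atoms.

2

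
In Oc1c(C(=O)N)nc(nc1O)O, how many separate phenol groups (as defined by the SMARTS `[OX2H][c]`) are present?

[OX2H][c] is the SMARTS for a phenol: a hydroxyl oxygen attached to an aromatic carbon.
The molecule carries 3 separate instances of a hydroxyl group (-OH) meeting every constraint; each maps to a distinct set of atoms, giving 3 matches.

3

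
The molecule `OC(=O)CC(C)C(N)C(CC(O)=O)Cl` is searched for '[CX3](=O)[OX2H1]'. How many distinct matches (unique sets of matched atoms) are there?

2

[CX3](=O)[OX2H1] is the SMARTS for a carboxylic acid: an sp2 carbon double-bonded to O and single-bonded to an -OH oxygen.
The molecule carries 2 separate instances of a carboxylic acid group (-C(=O)OH) meeting every constraint; each maps to a distinct set of atoms, giving 2 matches.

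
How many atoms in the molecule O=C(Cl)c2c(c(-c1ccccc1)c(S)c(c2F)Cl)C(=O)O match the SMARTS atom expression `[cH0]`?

7

Check the 21 heavy atoms by environment: 7× c (aromatic, H0) → match; 1× F (H0) → no; 2× Cl (H0) → no; 2× C (H0) → no; 2× O (H0) → no; 1× S (H1) → no; 1× O (H1) → no; 5× c (aromatic, H1) → no.
That gives 7 matching atoms.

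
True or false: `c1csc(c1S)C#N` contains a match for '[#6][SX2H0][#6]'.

False

The pattern [#6][SX2H0][#6] describes an aliphatic sulfur bridging two carbons with no H on the sulfur — a thioether.
The closest candidate here is a thiol (-SH), but the sulfur has H1, not H0 bridging two carbons. No other fragment satisfies the full query, so there is no match.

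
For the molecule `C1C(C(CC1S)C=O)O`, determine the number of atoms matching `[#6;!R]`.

Check the 9 heavy atoms by environment: 5× C (in 5-ring) → no; 2× O (acyclic) → no; 1× C (acyclic) → match; 1× S (acyclic) → no.
That gives 1 matching atom.

1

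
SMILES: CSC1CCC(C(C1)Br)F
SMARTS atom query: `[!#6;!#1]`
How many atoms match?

Check the 10 heavy atoms by environment: 7× C → no; 1× Br → match; 1× S → match; 1× F → match.
Summing the matching environments: 1 + 1 + 1 = 3 matching atoms.

3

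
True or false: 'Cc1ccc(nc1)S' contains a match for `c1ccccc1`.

The pattern c1ccccc1 describes six aromatic carbons in a ring — a benzene ring.
The closest candidate here is a methyl group (-CH3), but no six-membered all-carbon aromatic ring is present. No other fragment satisfies the full query, so there is no match.

False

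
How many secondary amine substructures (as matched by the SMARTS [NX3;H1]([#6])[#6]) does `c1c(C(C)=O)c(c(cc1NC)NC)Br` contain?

2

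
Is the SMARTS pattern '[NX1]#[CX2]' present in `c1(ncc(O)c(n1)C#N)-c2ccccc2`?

Yes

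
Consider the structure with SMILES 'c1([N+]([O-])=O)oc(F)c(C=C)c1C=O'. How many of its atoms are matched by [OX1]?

3

Check the 13 heavy atoms by environment: 1× o (aromatic, X2) → no; 4× c (aromatic, X3) → no; 3× C (X3) → no; 2× O (X1) → match; 1× F (X1) → no; 1× N (charge +1, X3) → no; 1× O (charge -1, X1) → match.
Summing the matching environments: 2 + 1 = 3 matching atoms.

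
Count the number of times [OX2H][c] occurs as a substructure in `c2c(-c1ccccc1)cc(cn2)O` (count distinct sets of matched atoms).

1

[OX2H][c] is the SMARTS for a phenol: a hydroxyl oxygen attached to an aromatic carbon.
Exactly one fragment in the molecule meets all constraints, giving 1 match.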